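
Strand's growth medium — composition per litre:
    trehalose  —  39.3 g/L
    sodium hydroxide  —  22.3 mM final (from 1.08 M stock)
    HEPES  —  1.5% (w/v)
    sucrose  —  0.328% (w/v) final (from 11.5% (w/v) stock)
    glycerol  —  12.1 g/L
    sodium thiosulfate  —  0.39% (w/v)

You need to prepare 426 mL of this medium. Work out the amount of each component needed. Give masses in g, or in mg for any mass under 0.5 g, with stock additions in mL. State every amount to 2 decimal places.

trehalose 16.74 g; sodium hydroxide 8.80 mL; HEPES 6.39 g; sucrose 12.15 mL; glycerol 5.15 g; sodium thiosulfate 1.66 g

Scale factor relative to 1 L: 0.426.
trehalose: 39.3 g/L × 0.426 L = 16.74 g
sodium hydroxide: dilute stock: 22.3 mM × 426 mL ÷ 1080 mM = 8.80 mL
HEPES: 1.5 g per 100 mL × 426 mL ÷ 100 = 6.39 g
sucrose: V = C2·V2/C1 = 0.328% ÷ 11.5% × 426 mL = 12.15 mL
glycerol: 12.1 g/L × 0.426 L = 5.15 g
sodium thiosulfate: 0.39 g per 100 mL × 426 mL ÷ 100 = 1.66 g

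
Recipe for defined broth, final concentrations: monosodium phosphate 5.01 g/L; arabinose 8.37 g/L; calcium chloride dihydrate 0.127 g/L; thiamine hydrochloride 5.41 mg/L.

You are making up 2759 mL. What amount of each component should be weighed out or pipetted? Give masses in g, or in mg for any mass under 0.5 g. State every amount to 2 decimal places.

monosodium phosphate 13.82 g; arabinose 23.09 g; calcium chloride dihydrate 350.39 mg; thiamine hydrochloride 14.93 mg

Scale factor relative to 1 L: 2.759.
monosodium phosphate: 5.01 g/L × 2.759 L = 13.82 g
arabinose: 8.37 g/L × 2.759 L = 23.09 g
calcium chloride dihydrate: 0.127 g/L × 2.759 L = 0.350393 g = 350.39 mg
thiamine hydrochloride: 5.41 mg/L × 2.759 L = 14.93 mg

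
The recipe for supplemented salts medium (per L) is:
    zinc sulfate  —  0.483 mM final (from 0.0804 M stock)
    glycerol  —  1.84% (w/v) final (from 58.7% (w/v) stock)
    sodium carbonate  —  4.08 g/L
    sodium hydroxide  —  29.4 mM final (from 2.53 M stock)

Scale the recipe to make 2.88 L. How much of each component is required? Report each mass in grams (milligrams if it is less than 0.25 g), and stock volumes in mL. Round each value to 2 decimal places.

Scale factor relative to 1 L: 2.88.
zinc sulfate: dilute stock: 0.483 mM × 2880 mL ÷ 80.4 mM = 17.30 mL
glycerol: C1V1 = C2V2 → 1.84% ÷ 58.7% × 2880 mL = 90.28 mL
sodium carbonate: 4.08 g/L × 2.88 L = 11.75 g
sodium hydroxide: C1V1 = C2V2 → 29.4 mM × 2880 mL ÷ 2530 mM = 33.47 mL

zinc sulfate 17.30 mL; glycerol 90.28 mL; sodium carbonate 11.75 g; sodium hydroxide 33.47 mL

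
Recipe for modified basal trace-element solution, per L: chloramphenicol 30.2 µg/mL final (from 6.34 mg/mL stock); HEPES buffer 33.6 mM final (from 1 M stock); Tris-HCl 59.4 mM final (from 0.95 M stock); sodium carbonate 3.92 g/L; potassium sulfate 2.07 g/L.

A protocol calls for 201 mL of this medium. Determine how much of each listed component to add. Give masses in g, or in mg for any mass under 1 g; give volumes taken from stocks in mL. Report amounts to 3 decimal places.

Working volume: 201 mL = 0.201 L.
chloramphenicol: dilute stock: 30.2 µg/mL × 201 mL ÷ 6340 µg/mL = 0.957 mL
HEPES buffer: dilute stock: 33.6 mM × 201 mL ÷ 1000 mM = 6.754 mL
Tris-HCl: V = C2·V2/C1 = 59.4 mM × 201 mL ÷ 950 mM = 12.568 mL
sodium carbonate: 3.92 g/L × 0.201 L = 0.78792 g = 787.920 mg
potassium sulfate: 2.07 g/L × 0.201 L = 0.41607 g = 416.070 mg

chloramphenicol 0.957 mL; HEPES buffer 6.754 mL; Tris-HCl 12.568 mL; sodium carbonate 787.920 mg; potassium sulfate 416.070 mg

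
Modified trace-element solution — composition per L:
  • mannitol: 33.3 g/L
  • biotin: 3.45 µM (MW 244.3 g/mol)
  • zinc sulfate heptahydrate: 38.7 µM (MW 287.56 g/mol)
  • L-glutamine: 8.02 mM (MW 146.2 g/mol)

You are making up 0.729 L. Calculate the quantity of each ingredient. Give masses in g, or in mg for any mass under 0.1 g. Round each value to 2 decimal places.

mannitol 24.28 g; biotin 0.61 mg; zinc sulfate heptahydrate 8.11 mg; L-glutamine 0.85 g

Scale factor relative to 1 L: 0.729.
mannitol: 33.3 g/L × 0.729 L = 24.28 g
biotin: 3.45 µmol/L × 244.3 g/mol × 0.729 L ÷ 1000 = 0.61 mg
zinc sulfate heptahydrate: 38.7 µmol/L × 287.56 g/mol × 0.729 L ÷ 1000 = 8.11 mg
L-glutamine: 8.02 mmol/L × 146.2 g/mol × 0.729 L ÷ 1000 = 0.85 g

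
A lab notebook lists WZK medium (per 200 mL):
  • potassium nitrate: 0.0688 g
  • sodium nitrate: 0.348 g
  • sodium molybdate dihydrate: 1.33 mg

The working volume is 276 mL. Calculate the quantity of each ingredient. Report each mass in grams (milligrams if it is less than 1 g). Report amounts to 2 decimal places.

potassium nitrate 94.94 mg; sodium nitrate 480.24 mg; sodium molybdate dihydrate 1.84 mg

Scale factor = 276 mL / 200 mL = 1.38.
potassium nitrate: 0.0688 g × (276 mL / 200 mL) = 0.094944 g = 94.94 mg
sodium nitrate: 0.348 g × (276 mL / 200 mL) = 0.48024 g = 480.24 mg
sodium molybdate dihydrate: 1.33 mg × (276 mL / 200 mL) = 1.84 mg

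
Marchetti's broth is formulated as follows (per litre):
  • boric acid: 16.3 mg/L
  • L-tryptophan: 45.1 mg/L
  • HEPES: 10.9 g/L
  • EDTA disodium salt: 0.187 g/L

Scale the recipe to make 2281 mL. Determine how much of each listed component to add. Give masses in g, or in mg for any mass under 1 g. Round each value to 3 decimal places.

boric acid 37.180 mg; L-tryptophan 102.873 mg; HEPES 24.863 g; EDTA disodium salt 426.547 mg

Working volume: 2281 mL = 2.281 L.
boric acid: 16.3 mg/L × 2.281 L = 37.180 mg
L-tryptophan: 45.1 mg/L × 2.281 L = 102.873 mg
HEPES: 10.9 g/L × 2.281 L = 24.863 g
EDTA disodium salt: 0.187 g/L × 2.281 L = 0.426547 g = 426.547 mg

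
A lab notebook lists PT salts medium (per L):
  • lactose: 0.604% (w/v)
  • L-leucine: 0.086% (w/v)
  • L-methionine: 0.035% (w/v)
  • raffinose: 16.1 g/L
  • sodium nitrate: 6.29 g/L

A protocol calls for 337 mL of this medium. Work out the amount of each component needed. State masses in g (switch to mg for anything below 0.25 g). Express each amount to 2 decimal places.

Target volume = 337 mL = 0.337 L.
lactose: 0.604 g per 100 mL × 337 mL ÷ 100 = 2.04 g
L-leucine: 0.086% w/v = 0.86 g/L → 0.86 × 0.337 L = 0.29 g
L-methionine: 0.035% w/v = 0.35 g/L → 0.35 × 0.337 L = 0.11795 g = 117.95 mg
raffinose: 16.1 g/L × 0.337 L = 5.43 g
sodium nitrate: 6.29 g/L × 0.337 L = 2.12 g

lactose 2.04 g; L-leucine 0.29 g; L-methionine 117.95 mg; raffinose 5.43 g; sodium nitrate 2.12 g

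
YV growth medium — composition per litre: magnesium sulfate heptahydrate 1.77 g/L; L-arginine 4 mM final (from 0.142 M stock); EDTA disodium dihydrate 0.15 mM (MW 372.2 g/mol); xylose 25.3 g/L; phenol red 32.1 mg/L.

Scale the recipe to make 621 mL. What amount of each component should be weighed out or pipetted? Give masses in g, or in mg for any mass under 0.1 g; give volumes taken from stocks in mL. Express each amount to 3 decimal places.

magnesium sulfate heptahydrate 1.099 g; L-arginine 17.493 mL; EDTA disodium dihydrate 34.670 mg; xylose 15.711 g; phenol red 19.934 mg

Working volume: 621 mL = 0.621 L.
magnesium sulfate heptahydrate: 1.77 g/L × 0.621 L = 1.099 g
L-arginine: dilute stock: 4 mM × 621 mL ÷ 142 mM = 17.493 mL
EDTA disodium dihydrate: 0.15 mmol/L × 372.2 mg/mmol × 0.621 L = 34.670 mg
xylose: 25.3 g/L × 0.621 L = 15.711 g
phenol red: 32.1 mg/L × 0.621 L = 19.934 mg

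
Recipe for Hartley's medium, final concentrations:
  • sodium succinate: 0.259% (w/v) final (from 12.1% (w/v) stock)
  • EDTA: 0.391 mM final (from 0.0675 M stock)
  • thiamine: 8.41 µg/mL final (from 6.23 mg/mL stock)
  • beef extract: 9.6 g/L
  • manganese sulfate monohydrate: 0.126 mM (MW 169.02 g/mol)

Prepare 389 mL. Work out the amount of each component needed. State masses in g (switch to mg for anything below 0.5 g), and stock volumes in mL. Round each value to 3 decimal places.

sodium succinate 8.327 mL; EDTA 2.253 mL; thiamine 0.525 mL; beef extract 3.734 g; manganese sulfate monohydrate 8.284 mg

Scale factor relative to 1 L: 0.389.
sodium succinate: dilute stock: 0.259% ÷ 12.1% × 389 mL = 8.327 mL
EDTA: dilute stock: 0.391 mM × 389 mL ÷ 67.5 mM = 2.253 mL
thiamine: dilute stock: 8.41 µg/mL × 389 mL ÷ 6230 µg/mL = 0.525 mL
beef extract: 9.6 g/L × 0.389 L = 3.734 g
manganese sulfate monohydrate: 0.126 mmol/L × 169.02 mg/mmol × 0.389 L = 8.284 mg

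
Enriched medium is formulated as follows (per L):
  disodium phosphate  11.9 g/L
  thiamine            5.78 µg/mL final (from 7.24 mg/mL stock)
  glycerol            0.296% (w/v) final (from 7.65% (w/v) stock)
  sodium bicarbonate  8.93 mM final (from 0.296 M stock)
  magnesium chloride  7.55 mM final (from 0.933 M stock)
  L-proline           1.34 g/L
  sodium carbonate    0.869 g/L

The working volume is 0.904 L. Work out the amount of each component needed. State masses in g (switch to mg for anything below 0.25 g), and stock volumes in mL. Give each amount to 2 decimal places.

Scale factor relative to 1 L: 0.904.
disodium phosphate: 11.9 g/L × 0.904 L = 10.76 g
thiamine: V = C2·V2/C1 = 5.78 µg/mL × 904 mL ÷ 7240 µg/mL = 0.72 mL
glycerol: dilute stock: 0.296% ÷ 7.65% × 904 mL = 34.98 mL
sodium bicarbonate: V = C2·V2/C1 = 8.93 mM × 904 mL ÷ 296 mM = 27.27 mL
magnesium chloride: dilute stock: 7.55 mM × 904 mL ÷ 933 mM = 7.32 mL
L-proline: 1.34 g/L × 0.904 L = 1.21 g
sodium carbonate: 0.869 g/L × 0.904 L = 0.79 g

disodium phosphate 10.76 g; thiamine 0.72 mL; glycerol 34.98 mL; sodium bicarbonate 27.27 mL; magnesium chloride 7.32 mL; L-proline 1.21 g; sodium carbonate 0.79 g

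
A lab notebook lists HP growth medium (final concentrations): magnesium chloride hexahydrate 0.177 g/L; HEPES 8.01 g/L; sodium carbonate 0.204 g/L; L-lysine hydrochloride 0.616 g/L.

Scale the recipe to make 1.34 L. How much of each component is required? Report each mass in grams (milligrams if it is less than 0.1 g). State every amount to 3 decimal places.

magnesium chloride hexahydrate 0.237 g; HEPES 10.733 g; sodium carbonate 0.273 g; L-lysine hydrochloride 0.825 g

Scale factor relative to 1 L: 1.34.
magnesium chloride hexahydrate: 0.177 g/L × 1.34 L = 0.237 g
HEPES: 8.01 g/L × 1.34 L = 10.733 g
sodium carbonate: 0.204 g/L × 1.34 L = 0.273 g
L-lysine hydrochloride: 0.616 g/L × 1.34 L = 0.825 g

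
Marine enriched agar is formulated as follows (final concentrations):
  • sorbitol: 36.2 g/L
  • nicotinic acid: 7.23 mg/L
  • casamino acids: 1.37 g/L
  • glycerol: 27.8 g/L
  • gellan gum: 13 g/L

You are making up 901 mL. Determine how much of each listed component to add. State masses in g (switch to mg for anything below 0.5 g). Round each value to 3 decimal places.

Scale factor relative to 1 L: 0.901.
sorbitol: 36.2 g/L × 0.901 L = 32.616 g
nicotinic acid: 7.23 mg/L × 0.901 L = 6.514 mg
casamino acids: 1.37 g/L × 0.901 L = 1.234 g
glycerol: 27.8 g/L × 0.901 L = 25.048 g
gellan gum: 13 g/L × 0.901 L = 11.713 g

sorbitol 32.616 g; nicotinic acid 6.514 mg; casamino acids 1.234 g; glycerol 25.048 g; gellan gum 11.713 g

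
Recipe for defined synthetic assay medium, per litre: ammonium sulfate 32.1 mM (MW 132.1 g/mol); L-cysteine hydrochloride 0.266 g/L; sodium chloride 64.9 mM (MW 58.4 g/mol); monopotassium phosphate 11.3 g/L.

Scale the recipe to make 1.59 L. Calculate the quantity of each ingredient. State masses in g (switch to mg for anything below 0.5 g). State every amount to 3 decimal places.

Scale factor relative to 1 L: 1.59.
ammonium sulfate: 32.1 mmol/L × 132.1 g/mol × 1.59 L ÷ 1000 = 6.742 g
L-cysteine hydrochloride: 0.266 g/L × 1.59 L = 0.42294 g = 422.940 mg
sodium chloride: 64.9 mmol/L × 58.4 g/mol × 1.59 L ÷ 1000 = 6.026 g
monopotassium phosphate: 11.3 g/L × 1.59 L = 17.967 g

ammonium sulfate 6.742 g; L-cysteine hydrochloride 422.940 mg; sodium chloride 6.026 g; monopotassium phosphate 17.967 g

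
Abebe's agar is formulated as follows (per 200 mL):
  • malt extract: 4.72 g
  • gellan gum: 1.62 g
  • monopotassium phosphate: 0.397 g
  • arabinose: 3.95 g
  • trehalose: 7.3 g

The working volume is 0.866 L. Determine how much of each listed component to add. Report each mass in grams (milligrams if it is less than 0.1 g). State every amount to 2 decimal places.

malt extract 20.44 g; gellan gum 7.01 g; monopotassium phosphate 1.72 g; arabinose 17.10 g; trehalose 31.61 g

Ratio of target to recipe volume: 866 / 200 = 4.33.
malt extract: 4.72 g × (866 mL / 200 mL) = 20.44 g
gellan gum: 1.62 g × (866 mL / 200 mL) = 7.01 g
monopotassium phosphate: 0.397 g × (866 mL / 200 mL) = 1.72 g
arabinose: 3.95 g × (866 mL / 200 mL) = 17.10 g
trehalose: 7.3 g × (866 mL / 200 mL) = 31.61 g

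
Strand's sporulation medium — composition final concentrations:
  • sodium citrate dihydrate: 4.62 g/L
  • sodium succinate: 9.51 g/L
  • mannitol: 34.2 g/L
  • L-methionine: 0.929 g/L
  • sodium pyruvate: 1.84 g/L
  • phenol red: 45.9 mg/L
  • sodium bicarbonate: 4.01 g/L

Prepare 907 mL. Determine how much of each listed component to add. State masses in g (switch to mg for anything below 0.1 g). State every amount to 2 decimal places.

sodium citrate dihydrate 4.19 g; sodium succinate 8.63 g; mannitol 31.02 g; L-methionine 0.84 g; sodium pyruvate 1.67 g; phenol red 41.63 mg; sodium bicarbonate 3.64 g

Scale factor relative to 1 L: 0.907.
sodium citrate dihydrate: 4.62 g/L × 0.907 L = 4.19 g
sodium succinate: 9.51 g/L × 0.907 L = 8.63 g
mannitol: 34.2 g/L × 0.907 L = 31.02 g
L-methionine: 0.929 g/L × 0.907 L = 0.84 g
sodium pyruvate: 1.84 g/L × 0.907 L = 1.67 g
phenol red: 45.9 mg/L × 0.907 L = 41.63 mg
sodium bicarbonate: 4.01 g/L × 0.907 L = 3.64 g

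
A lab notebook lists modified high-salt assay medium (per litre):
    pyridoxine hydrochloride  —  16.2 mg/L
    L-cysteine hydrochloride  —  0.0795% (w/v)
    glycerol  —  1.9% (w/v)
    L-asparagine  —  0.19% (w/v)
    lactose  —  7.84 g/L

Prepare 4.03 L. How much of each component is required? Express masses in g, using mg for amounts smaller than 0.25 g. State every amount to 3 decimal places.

Working volume: 4.03 L.
pyridoxine hydrochloride: 16.2 mg/L × 4.03 L = 65.286 mg
L-cysteine hydrochloride: 0.0795% w/v = 0.795 g/L → 0.795 × 4.03 L = 3.204 g
glycerol: 1.9% w/v = 19 g/L → 19 × 4.03 L = 76.570 g
L-asparagine: 0.19 g per 100 mL × 4030 mL ÷ 100 = 7.657 g
lactose: 7.84 g/L × 4.03 L = 31.595 g

pyridoxine hydrochloride 65.286 mg; L-cysteine hydrochloride 3.204 g; glycerol 76.570 g; L-asparagine 7.657 g; lactose 31.595 g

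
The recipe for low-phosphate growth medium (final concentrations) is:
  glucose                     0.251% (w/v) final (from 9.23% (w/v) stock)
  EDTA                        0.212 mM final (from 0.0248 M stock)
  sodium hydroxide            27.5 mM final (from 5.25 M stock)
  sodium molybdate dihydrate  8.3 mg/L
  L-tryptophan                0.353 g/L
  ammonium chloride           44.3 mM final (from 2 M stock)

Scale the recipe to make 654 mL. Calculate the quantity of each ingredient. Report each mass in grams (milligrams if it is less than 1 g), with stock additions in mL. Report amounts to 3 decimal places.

glucose 17.785 mL; EDTA 5.591 mL; sodium hydroxide 3.426 mL; sodium molybdate dihydrate 5.428 mg; L-tryptophan 230.862 mg; ammonium chloride 14.486 mL

Working volume: 654 mL = 0.654 L.
glucose: V = C2·V2/C1 = 0.251% ÷ 9.23% × 654 mL = 17.785 mL
EDTA: dilute stock: 0.212 mM × 654 mL ÷ 24.8 mM = 5.591 mL
sodium hydroxide: V = C2·V2/C1 = 27.5 mM × 654 mL ÷ 5250 mM = 3.426 mL
sodium molybdate dihydrate: 8.3 mg/L × 0.654 L = 5.428 mg
L-tryptophan: 0.353 g/L × 0.654 L = 0.230862 g = 230.862 mg
ammonium chloride: C1V1 = C2V2 → 44.3 mM × 654 mL ÷ 2000 mM = 14.486 mL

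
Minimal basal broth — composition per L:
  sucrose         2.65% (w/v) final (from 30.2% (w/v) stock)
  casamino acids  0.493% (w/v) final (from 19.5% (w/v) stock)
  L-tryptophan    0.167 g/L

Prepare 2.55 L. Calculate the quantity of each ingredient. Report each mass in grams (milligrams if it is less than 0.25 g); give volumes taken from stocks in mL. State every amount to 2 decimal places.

sucrose 223.76 mL; casamino acids 64.47 mL; L-tryptophan 0.43 g

Scale factor relative to 1 L: 2.55.
sucrose: dilute stock: 2.65% ÷ 30.2% × 2550 mL = 223.76 mL
casamino acids: V = C2·V2/C1 = 0.493% ÷ 19.5% × 2550 mL = 64.47 mL
L-tryptophan: 0.167 g/L × 2.55 L = 0.43 g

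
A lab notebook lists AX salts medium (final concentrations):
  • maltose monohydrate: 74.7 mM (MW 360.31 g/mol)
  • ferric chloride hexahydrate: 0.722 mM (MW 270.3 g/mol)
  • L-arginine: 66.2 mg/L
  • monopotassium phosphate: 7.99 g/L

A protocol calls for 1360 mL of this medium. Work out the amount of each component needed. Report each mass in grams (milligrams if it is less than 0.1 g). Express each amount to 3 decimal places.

Scale factor relative to 1 L: 1.36.
maltose monohydrate: 74.7 mmol/L × 360.31 g/mol × 1.36 L ÷ 1000 = 36.605 g
ferric chloride hexahydrate: 0.722 mmol/L × 270.3 g/mol × 1.36 L ÷ 1000 = 0.265 g
L-arginine: 66.2 mg/L × 1.36 L = 90.032 mg
monopotassium phosphate: 7.99 g/L × 1.36 L = 10.866 g

maltose monohydrate 36.605 g; ferric chloride hexahydrate 0.265 g; L-arginine 90.032 mg; monopotassium phosphate 10.866 g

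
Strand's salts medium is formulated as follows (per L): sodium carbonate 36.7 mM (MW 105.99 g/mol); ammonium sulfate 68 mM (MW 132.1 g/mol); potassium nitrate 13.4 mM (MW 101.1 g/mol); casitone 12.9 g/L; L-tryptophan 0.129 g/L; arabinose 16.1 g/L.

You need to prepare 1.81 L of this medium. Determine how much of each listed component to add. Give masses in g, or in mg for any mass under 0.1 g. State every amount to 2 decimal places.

sodium carbonate 7.04 g; ammonium sulfate 16.26 g; potassium nitrate 2.45 g; casitone 23.35 g; L-tryptophan 0.23 g; arabinose 29.14 g

Scale factor relative to 1 L: 1.81.
sodium carbonate: 36.7 mmol/L × 105.99 g/mol × 1.81 L ÷ 1000 = 7.04 g
ammonium sulfate: 68 mmol/L × 132.1 g/mol × 1.81 L ÷ 1000 = 16.26 g
potassium nitrate: 13.4 mmol/L × 101.1 g/mol × 1.81 L ÷ 1000 = 2.45 g
casitone: 12.9 g/L × 1.81 L = 23.35 g
L-tryptophan: 0.129 g/L × 1.81 L = 0.23 g
arabinose: 16.1 g/L × 1.81 L = 29.14 g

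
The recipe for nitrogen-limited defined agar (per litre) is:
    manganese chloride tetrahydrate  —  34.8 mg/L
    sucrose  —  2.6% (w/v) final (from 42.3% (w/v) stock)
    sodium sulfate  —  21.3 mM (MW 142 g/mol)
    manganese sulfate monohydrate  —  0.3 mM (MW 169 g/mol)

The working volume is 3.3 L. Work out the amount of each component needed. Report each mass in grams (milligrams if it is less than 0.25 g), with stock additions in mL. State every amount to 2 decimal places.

manganese chloride tetrahydrate 114.84 mg; sucrose 202.84 mL; sodium sulfate 9.98 g; manganese sulfate monohydrate 167.31 mg

Working volume: 3.3 L.
manganese chloride tetrahydrate: 34.8 mg/L × 3.3 L = 114.84 mg
sucrose: V = C2·V2/C1 = 2.6% ÷ 42.3% × 3300 mL = 202.84 mL
sodium sulfate: 21.3 mmol/L × 142 g/mol × 3.3 L ÷ 1000 = 9.98 g
manganese sulfate monohydrate: 0.3 mmol/L × 169 mg/mmol × 3.3 L = 167.31 mg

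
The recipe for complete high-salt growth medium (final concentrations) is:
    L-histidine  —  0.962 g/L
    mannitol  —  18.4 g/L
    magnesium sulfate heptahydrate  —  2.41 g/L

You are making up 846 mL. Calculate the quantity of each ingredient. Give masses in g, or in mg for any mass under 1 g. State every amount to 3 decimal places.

Working volume: 846 mL = 0.846 L.
L-histidine: 0.962 g/L × 0.846 L = 0.813852 g = 813.852 mg
mannitol: 18.4 g/L × 0.846 L = 15.566 g
magnesium sulfate heptahydrate: 2.41 g/L × 0.846 L = 2.039 g

L-histidine 813.852 mg; mannitol 15.566 g; magnesium sulfate heptahydrate 2.039 g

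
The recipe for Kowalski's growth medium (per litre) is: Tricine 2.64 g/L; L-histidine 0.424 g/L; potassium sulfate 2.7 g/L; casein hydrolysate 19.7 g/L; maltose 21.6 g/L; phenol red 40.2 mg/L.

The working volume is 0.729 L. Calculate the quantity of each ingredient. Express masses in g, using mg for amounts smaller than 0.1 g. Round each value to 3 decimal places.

Scale factor relative to 1 L: 0.729.
Tricine: 2.64 g/L × 0.729 L = 1.925 g
L-histidine: 0.424 g/L × 0.729 L = 0.309 g
potassium sulfate: 2.7 g/L × 0.729 L = 1.968 g
casein hydrolysate: 19.7 g/L × 0.729 L = 14.361 g
maltose: 21.6 g/L × 0.729 L = 15.746 g
phenol red: 40.2 mg/L × 0.729 L = 29.306 mg

Tricine 1.925 g; L-histidine 0.309 g; potassium sulfate 1.968 g; casein hydrolysate 14.361 g; maltose 15.746 g; phenol red 29.306 mg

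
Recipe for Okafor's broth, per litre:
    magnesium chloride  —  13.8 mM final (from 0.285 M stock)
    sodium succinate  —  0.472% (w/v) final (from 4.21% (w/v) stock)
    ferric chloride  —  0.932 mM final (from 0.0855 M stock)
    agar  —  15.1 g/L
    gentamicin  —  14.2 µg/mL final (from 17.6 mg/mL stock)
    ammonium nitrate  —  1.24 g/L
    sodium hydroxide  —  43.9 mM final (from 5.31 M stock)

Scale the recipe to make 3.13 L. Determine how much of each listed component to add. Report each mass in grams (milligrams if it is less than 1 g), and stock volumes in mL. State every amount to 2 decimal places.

magnesium chloride 151.56 mL; sodium succinate 350.92 mL; ferric chloride 34.12 mL; agar 47.26 g; gentamicin 2.53 mL; ammonium nitrate 3.88 g; sodium hydroxide 25.88 mL

Working volume: 3.13 L.
magnesium chloride: C1V1 = C2V2 → 13.8 mM × 3130 mL ÷ 285 mM = 151.56 mL
sodium succinate: dilute stock: 0.472% ÷ 4.21% × 3130 mL = 350.92 mL
ferric chloride: V = C2·V2/C1 = 0.932 mM × 3130 mL ÷ 85.5 mM = 34.12 mL
agar: 15.1 g/L × 3.13 L = 47.26 g
gentamicin: V = C2·V2/C1 = 14.2 µg/mL × 3130 mL ÷ 17600 µg/mL = 2.53 mL
ammonium nitrate: 1.24 g/L × 3.13 L = 3.88 g
sodium hydroxide: C1V1 = C2V2 → 43.9 mM × 3130 mL ÷ 5310 mM = 25.88 mL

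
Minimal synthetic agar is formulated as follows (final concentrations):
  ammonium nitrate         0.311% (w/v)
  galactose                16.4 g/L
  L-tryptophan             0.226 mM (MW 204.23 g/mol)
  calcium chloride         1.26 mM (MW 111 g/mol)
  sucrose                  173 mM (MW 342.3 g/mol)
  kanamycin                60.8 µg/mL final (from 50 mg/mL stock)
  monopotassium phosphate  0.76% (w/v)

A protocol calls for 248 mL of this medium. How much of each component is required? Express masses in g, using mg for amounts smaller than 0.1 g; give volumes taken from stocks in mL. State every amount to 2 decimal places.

ammonium nitrate 0.77 g; galactose 4.07 g; L-tryptophan 11.45 mg; calcium chloride 34.69 mg; sucrose 14.69 g; kanamycin 0.30 mL; monopotassium phosphate 1.88 g

Target volume = 248 mL = 0.248 L.
ammonium nitrate: 0.311 g per 100 mL × 248 mL ÷ 100 = 0.77 g
galactose: 16.4 g/L × 0.248 L = 4.07 g
L-tryptophan: 0.226 mmol/L × 204.23 mg/mmol × 0.248 L = 11.45 mg
calcium chloride: 1.26 mmol/L × 111 mg/mmol × 0.248 L = 34.69 mg
sucrose: 173 mmol/L × 342.3 g/mol × 0.248 L ÷ 1000 = 14.69 g
kanamycin: V = C2·V2/C1 = 60.8 µg/mL × 248 mL ÷ 50000 µg/mL = 0.30 mL
monopotassium phosphate: 0.76% w/v = 7.6 g/L → 7.6 × 0.248 L = 1.88 g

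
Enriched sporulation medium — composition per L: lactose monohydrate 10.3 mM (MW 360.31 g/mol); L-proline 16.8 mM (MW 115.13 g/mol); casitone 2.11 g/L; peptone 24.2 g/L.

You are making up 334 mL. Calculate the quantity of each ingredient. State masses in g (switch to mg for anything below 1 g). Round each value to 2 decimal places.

Scale factor relative to 1 L: 0.334.
lactose monohydrate: 10.3 mmol/L × 360.31 g/mol × 0.334 L ÷ 1000 = 1.24 g
L-proline: 16.8 mmol/L × 115.13 mg/mmol × 0.334 L = 646.02 mg
casitone: 2.11 g/L × 0.334 L = 0.70474 g = 704.74 mg
peptone: 24.2 g/L × 0.334 L = 8.08 g

lactose monohydrate 1.24 g; L-proline 646.02 mg; casitone 704.74 mg; peptone 8.08 g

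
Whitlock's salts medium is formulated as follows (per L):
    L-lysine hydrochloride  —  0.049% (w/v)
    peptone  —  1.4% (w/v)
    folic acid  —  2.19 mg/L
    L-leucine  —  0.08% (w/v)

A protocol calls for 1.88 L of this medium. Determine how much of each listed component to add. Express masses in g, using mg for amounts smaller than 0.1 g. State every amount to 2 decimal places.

Working volume: 1.88 L.
L-lysine hydrochloride: 0.049% w/v = 0.49 g/L → 0.49 × 1.88 L = 0.92 g
peptone: 1.4 g per 100 mL × 1880 mL ÷ 100 = 26.32 g
folic acid: 2.19 mg/L × 1.88 L = 4.12 mg
L-leucine: 0.08% w/v = 0.8 g/L → 0.8 × 1.88 L = 1.50 g

L-lysine hydrochloride 0.92 g; peptone 26.32 g; folic acid 4.12 mg; L-leucine 1.50 g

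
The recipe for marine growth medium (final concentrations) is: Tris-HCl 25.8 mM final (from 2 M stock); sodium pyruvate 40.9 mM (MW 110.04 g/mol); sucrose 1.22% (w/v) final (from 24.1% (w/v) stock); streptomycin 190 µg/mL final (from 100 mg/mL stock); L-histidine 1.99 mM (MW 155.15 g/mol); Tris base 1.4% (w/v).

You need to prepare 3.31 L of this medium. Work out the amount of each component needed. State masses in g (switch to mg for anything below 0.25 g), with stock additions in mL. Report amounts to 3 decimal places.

Tris-HCl 42.699 mL; sodium pyruvate 14.897 g; sucrose 167.560 mL; streptomycin 6.289 mL; L-histidine 1.022 g; Tris base 46.340 g

Working volume: 3.31 L.
Tris-HCl: dilute stock: 25.8 mM × 3310 mL ÷ 2000 mM = 42.699 mL
sodium pyruvate: 40.9 mmol/L × 110.04 g/mol × 3.31 L ÷ 1000 = 14.897 g
sucrose: C1V1 = C2V2 → 1.22% ÷ 24.1% × 3310 mL = 167.560 mL
streptomycin: V = C2·V2/C1 = 190 µg/mL × 3310 mL ÷ 100000 µg/mL = 6.289 mL
L-histidine: 1.99 mmol/L × 155.15 g/mol × 3.31 L ÷ 1000 = 1.022 g
Tris base: 1.4 g per 100 mL × 3310 mL ÷ 100 = 46.340 g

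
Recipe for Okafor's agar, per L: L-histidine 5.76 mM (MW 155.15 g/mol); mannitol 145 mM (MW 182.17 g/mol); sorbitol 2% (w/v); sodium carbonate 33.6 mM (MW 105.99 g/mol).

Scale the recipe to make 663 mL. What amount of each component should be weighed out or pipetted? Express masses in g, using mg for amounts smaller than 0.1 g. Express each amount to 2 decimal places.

L-histidine 0.59 g; mannitol 17.51 g; sorbitol 13.26 g; sodium carbonate 2.36 g

Scale factor relative to 1 L: 0.663.
L-histidine: 5.76 mmol/L × 155.15 g/mol × 0.663 L ÷ 1000 = 0.59 g
mannitol: 145 mmol/L × 182.17 g/mol × 0.663 L ÷ 1000 = 17.51 g
sorbitol: 2 g per 100 mL × 663 mL ÷ 100 = 13.26 g
sodium carbonate: 33.6 mmol/L × 105.99 g/mol × 0.663 L ÷ 1000 = 2.36 g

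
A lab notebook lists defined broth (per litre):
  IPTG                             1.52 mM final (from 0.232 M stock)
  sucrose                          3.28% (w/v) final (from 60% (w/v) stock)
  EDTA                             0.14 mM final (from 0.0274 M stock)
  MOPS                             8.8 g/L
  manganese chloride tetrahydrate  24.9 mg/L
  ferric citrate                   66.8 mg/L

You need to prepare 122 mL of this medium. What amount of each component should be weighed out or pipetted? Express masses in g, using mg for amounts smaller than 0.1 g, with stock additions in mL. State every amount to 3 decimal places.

Target volume = 122 mL = 0.122 L.
IPTG: V = C2·V2/C1 = 1.52 mM × 122 mL ÷ 232 mM = 0.799 mL
sucrose: dilute stock: 3.28% ÷ 60% × 122 mL = 6.669 mL
EDTA: dilute stock: 0.14 mM × 122 mL ÷ 27.4 mM = 0.623 mL
MOPS: 8.8 g/L × 0.122 L = 1.074 g
manganese chloride tetrahydrate: 24.9 mg/L × 0.122 L = 3.038 mg
ferric citrate: 66.8 mg/L × 0.122 L = 8.150 mg

IPTG 0.799 mL; sucrose 6.669 mL; EDTA 0.623 mL; MOPS 1.074 g; manganese chloride tetrahydrate 3.038 mg; ferric citrate 8.150 mg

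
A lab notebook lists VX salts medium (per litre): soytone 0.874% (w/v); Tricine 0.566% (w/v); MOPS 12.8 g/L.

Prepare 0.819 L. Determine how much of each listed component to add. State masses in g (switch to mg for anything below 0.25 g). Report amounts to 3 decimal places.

soytone 7.158 g; Tricine 4.636 g; MOPS 10.483 g

Working volume: 0.819 L.
soytone: 0.874% w/v = 8.74 g/L → 8.74 × 0.819 L = 7.158 g
Tricine: 0.566 g per 100 mL × 819 mL ÷ 100 = 4.636 g
MOPS: 12.8 g/L × 0.819 L = 10.483 g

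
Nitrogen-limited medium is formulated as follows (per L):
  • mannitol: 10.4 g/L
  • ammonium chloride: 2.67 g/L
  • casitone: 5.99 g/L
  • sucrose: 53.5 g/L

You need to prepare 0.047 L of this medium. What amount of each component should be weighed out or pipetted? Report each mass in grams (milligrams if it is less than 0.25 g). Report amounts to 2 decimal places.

Working volume: 0.047 L.
mannitol: 10.4 g/L × 0.047 L = 0.49 g
ammonium chloride: 2.67 g/L × 0.047 L = 0.12549 g = 125.49 mg
casitone: 5.99 g/L × 0.047 L = 0.28 g
sucrose: 53.5 g/L × 0.047 L = 2.51 g

mannitol 0.49 g; ammonium chloride 125.49 mg; casitone 0.28 g; sucrose 2.51 g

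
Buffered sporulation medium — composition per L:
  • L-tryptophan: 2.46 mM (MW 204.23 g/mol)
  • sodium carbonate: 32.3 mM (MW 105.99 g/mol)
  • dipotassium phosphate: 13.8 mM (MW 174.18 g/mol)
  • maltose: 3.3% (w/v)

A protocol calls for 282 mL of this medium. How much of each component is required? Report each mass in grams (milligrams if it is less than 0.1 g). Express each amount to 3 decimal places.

Working volume: 282 mL = 0.282 L.
L-tryptophan: 2.46 mmol/L × 204.23 g/mol × 0.282 L ÷ 1000 = 0.142 g
sodium carbonate: 32.3 mmol/L × 105.99 g/mol × 0.282 L ÷ 1000 = 0.965 g
dipotassium phosphate: 13.8 mmol/L × 174.18 g/mol × 0.282 L ÷ 1000 = 0.678 g
maltose: 3.3 g per 100 mL × 282 mL ÷ 100 = 9.306 g

L-tryptophan 0.142 g; sodium carbonate 0.965 g; dipotassium phosphate 0.678 g; maltose 9.306 g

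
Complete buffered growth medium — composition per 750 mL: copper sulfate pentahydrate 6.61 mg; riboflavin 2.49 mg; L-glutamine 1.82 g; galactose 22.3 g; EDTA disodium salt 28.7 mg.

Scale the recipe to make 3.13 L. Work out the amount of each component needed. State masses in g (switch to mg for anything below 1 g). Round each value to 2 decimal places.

copper sulfate pentahydrate 27.59 mg; riboflavin 10.39 mg; L-glutamine 7.60 g; galactose 93.07 g; EDTA disodium salt 119.77 mg

Scale factor = 3130 mL / 750 mL = 4.17333.
copper sulfate pentahydrate: 6.61 mg × (3130 mL / 750 mL) = 27.59 mg
riboflavin: 2.49 mg × (3130 mL / 750 mL) = 10.39 mg
L-glutamine: 1.82 g × (3130 mL / 750 mL) = 7.60 g
galactose: 22.3 g × (3130 mL / 750 mL) = 93.07 g
EDTA disodium salt: 28.7 mg × (3130 mL / 750 mL) = 119.77 mg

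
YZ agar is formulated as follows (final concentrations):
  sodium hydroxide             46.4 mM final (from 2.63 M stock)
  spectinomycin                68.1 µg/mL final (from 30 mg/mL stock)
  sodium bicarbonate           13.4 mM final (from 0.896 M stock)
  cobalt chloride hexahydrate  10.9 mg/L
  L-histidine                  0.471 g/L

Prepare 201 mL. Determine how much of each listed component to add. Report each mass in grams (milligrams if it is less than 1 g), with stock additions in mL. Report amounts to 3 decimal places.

Working volume: 201 mL = 0.201 L.
sodium hydroxide: dilute stock: 46.4 mM × 201 mL ÷ 2630 mM = 3.546 mL
spectinomycin: dilute stock: 68.1 µg/mL × 201 mL ÷ 30000 µg/mL = 0.456 mL
sodium bicarbonate: dilute stock: 13.4 mM × 201 mL ÷ 896 mM = 3.006 mL
cobalt chloride hexahydrate: 10.9 mg/L × 0.201 L = 2.191 mg
L-histidine: 0.471 g/L × 0.201 L = 0.094671 g = 94.671 mg

sodium hydroxide 3.546 mL; spectinomycin 0.456 mL; sodium bicarbonate 3.006 mL; cobalt chloride hexahydrate 2.191 mg; L-histidine 94.671 mg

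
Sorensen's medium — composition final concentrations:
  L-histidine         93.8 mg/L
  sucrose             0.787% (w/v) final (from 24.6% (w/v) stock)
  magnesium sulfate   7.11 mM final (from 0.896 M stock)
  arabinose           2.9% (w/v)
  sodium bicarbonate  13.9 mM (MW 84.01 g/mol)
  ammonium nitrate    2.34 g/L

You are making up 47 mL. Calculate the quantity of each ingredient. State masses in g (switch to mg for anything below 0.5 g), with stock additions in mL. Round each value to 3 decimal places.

L-histidine 4.409 mg; sucrose 1.504 mL; magnesium sulfate 0.373 mL; arabinose 1.363 g; sodium bicarbonate 54.884 mg; ammonium nitrate 109.980 mg

Target volume = 47 mL = 0.047 L.
L-histidine: 93.8 mg/L × 0.047 L = 4.409 mg
sucrose: V = C2·V2/C1 = 0.787% ÷ 24.6% × 47 mL = 1.504 mL
magnesium sulfate: dilute stock: 7.11 mM × 47 mL ÷ 896 mM = 0.373 mL
arabinose: 2.9% w/v = 29 g/L → 29 × 0.047 L = 1.363 g
sodium bicarbonate: 13.9 mmol/L × 84.01 mg/mmol × 0.047 L = 54.884 mg
ammonium nitrate: 2.34 g/L × 0.047 L = 0.10998 g = 109.980 mg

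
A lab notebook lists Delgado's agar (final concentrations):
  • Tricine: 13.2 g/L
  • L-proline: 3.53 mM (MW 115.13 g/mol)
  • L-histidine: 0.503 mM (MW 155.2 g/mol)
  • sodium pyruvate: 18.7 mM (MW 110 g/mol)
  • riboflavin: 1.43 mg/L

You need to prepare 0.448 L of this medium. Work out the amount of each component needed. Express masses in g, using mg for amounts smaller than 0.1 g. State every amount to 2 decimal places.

Tricine 5.91 g; L-proline 0.18 g; L-histidine 34.97 mg; sodium pyruvate 0.92 g; riboflavin 0.64 mg

Working volume: 0.448 L.
Tricine: 13.2 g/L × 0.448 L = 5.91 g
L-proline: 3.53 mmol/L × 115.13 g/mol × 0.448 L ÷ 1000 = 0.18 g
L-histidine: 0.503 mmol/L × 155.2 mg/mmol × 0.448 L = 34.97 mg
sodium pyruvate: 18.7 mmol/L × 110 g/mol × 0.448 L ÷ 1000 = 0.92 g
riboflavin: 1.43 mg/L × 0.448 L = 0.64 mg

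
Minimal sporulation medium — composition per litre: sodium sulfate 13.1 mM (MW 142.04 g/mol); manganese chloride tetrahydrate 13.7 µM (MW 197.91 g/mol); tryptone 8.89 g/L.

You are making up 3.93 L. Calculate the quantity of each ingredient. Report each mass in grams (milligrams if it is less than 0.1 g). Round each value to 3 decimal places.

sodium sulfate 7.313 g; manganese chloride tetrahydrate 10.656 mg; tryptone 34.938 g

Working volume: 3.93 L.
sodium sulfate: 13.1 mmol/L × 142.04 g/mol × 3.93 L ÷ 1000 = 7.313 g
manganese chloride tetrahydrate: 13.7 µmol/L × 197.91 g/mol × 3.93 L ÷ 1000 = 10.656 mg
tryptone: 8.89 g/L × 3.93 L = 34.938 g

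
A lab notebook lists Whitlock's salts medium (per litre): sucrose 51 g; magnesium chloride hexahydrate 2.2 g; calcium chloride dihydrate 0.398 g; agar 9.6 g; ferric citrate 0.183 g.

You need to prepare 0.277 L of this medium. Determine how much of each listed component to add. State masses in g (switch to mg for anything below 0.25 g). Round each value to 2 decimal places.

sucrose 14.13 g; magnesium chloride hexahydrate 0.61 g; calcium chloride dihydrate 110.25 mg; agar 2.66 g; ferric citrate 50.69 mg

Ratio of target to recipe volume: 277 / 1000 = 0.277.
sucrose: 51 g × (277 mL / 1000 mL) = 14.13 g
magnesium chloride hexahydrate: 2.2 g × (277 mL / 1000 mL) = 0.61 g
calcium chloride dihydrate: 0.398 g × (277 mL / 1000 mL) = 0.110246 g = 110.25 mg
agar: 9.6 g × (277 mL / 1000 mL) = 2.66 g
ferric citrate: 0.183 g × (277 mL / 1000 mL) = 0.050691 g = 50.69 mg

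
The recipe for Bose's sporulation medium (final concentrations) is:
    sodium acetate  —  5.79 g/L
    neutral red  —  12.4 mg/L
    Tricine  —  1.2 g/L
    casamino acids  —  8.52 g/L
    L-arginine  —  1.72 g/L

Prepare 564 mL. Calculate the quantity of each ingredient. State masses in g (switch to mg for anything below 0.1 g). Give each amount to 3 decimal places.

sodium acetate 3.266 g; neutral red 6.994 mg; Tricine 0.677 g; casamino acids 4.805 g; L-arginine 0.970 g

Scale factor relative to 1 L: 0.564.
sodium acetate: 5.79 g/L × 0.564 L = 3.266 g
neutral red: 12.4 mg/L × 0.564 L = 6.994 mg
Tricine: 1.2 g/L × 0.564 L = 0.677 g
casamino acids: 8.52 g/L × 0.564 L = 4.805 g
L-arginine: 1.72 g/L × 0.564 L = 0.970 g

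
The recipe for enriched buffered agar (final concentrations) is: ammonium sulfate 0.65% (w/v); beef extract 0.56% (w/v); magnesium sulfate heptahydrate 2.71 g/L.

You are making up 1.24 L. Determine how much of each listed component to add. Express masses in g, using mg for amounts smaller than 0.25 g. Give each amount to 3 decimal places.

ammonium sulfate 8.060 g; beef extract 6.944 g; magnesium sulfate heptahydrate 3.360 g

Scale factor relative to 1 L: 1.24.
ammonium sulfate: 0.65% w/v = 6.5 g/L → 6.5 × 1.24 L = 8.060 g
beef extract: 0.56% w/v = 5.6 g/L → 5.6 × 1.24 L = 6.944 g
magnesium sulfate heptahydrate: 2.71 g/L × 1.24 L = 3.360 g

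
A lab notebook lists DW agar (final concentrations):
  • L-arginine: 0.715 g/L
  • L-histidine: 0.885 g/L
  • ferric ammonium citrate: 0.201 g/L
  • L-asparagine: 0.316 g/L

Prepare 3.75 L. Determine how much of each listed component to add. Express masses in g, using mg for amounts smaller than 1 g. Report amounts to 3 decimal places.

Scale factor relative to 1 L: 3.75.
L-arginine: 0.715 g/L × 3.75 L = 2.681 g
L-histidine: 0.885 g/L × 3.75 L = 3.319 g
ferric ammonium citrate: 0.201 g/L × 3.75 L = 0.75375 g = 753.750 mg
L-asparagine: 0.316 g/L × 3.75 L = 1.185 g

L-arginine 2.681 g; L-histidine 3.319 g; ferric ammonium citrate 753.750 mg; L-asparagine 1.185 g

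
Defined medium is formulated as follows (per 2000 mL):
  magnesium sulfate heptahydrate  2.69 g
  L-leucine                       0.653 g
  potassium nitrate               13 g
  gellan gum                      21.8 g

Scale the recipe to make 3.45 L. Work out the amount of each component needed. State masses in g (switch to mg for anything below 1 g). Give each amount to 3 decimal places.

magnesium sulfate heptahydrate 4.640 g; L-leucine 1.126 g; potassium nitrate 22.425 g; gellan gum 37.605 g

Scale factor = 3450 mL / 2000 mL = 1.725.
magnesium sulfate heptahydrate: 2.69 g × (3450 mL / 2000 mL) = 4.640 g
L-leucine: 0.653 g × (3450 mL / 2000 mL) = 1.126 g
potassium nitrate: 13 g × (3450 mL / 2000 mL) = 22.425 g
gellan gum: 21.8 g × (3450 mL / 2000 mL) = 37.605 g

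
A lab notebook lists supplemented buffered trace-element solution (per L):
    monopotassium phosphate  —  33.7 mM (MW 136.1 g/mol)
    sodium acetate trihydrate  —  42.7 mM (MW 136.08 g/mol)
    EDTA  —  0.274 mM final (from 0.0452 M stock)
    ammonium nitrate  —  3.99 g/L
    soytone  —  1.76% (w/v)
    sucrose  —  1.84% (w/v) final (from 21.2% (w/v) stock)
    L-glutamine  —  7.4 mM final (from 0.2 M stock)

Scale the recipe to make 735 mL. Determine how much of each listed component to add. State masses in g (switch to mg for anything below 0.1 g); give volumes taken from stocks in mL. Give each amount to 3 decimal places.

monopotassium phosphate 3.371 g; sodium acetate trihydrate 4.271 g; EDTA 4.456 mL; ammonium nitrate 2.933 g; soytone 12.936 g; sucrose 63.792 mL; L-glutamine 27.195 mL

Target volume = 735 mL = 0.735 L.
monopotassium phosphate: 33.7 mmol/L × 136.1 g/mol × 0.735 L ÷ 1000 = 3.371 g
sodium acetate trihydrate: 42.7 mmol/L × 136.08 g/mol × 0.735 L ÷ 1000 = 4.271 g
EDTA: V = C2·V2/C1 = 0.274 mM × 735 mL ÷ 45.2 mM = 4.456 mL
ammonium nitrate: 3.99 g/L × 0.735 L = 2.933 g
soytone: 1.76% w/v = 17.6 g/L → 17.6 × 0.735 L = 12.936 g
sucrose: V = C2·V2/C1 = 1.84% ÷ 21.2% × 735 mL = 63.792 mL
L-glutamine: V = C2·V2/C1 = 7.4 mM × 735 mL ÷ 200 mM = 27.195 mL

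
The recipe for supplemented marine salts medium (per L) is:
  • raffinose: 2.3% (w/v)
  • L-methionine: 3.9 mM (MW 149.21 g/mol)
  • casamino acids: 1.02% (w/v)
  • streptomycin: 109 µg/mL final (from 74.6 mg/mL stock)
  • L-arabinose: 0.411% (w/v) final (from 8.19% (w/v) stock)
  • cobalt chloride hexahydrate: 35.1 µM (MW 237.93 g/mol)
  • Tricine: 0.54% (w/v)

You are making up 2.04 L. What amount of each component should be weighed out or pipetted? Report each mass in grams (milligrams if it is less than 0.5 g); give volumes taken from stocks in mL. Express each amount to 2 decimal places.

Scale factor relative to 1 L: 2.04.
raffinose: 2.3% w/v = 23 g/L → 23 × 2.04 L = 46.92 g
L-methionine: 3.9 mmol/L × 149.21 g/mol × 2.04 L ÷ 1000 = 1.19 g
casamino acids: 1.02% w/v = 10.2 g/L → 10.2 × 2.04 L = 20.81 g
streptomycin: V = C2·V2/C1 = 109 µg/mL × 2040 mL ÷ 74600 µg/mL = 2.98 mL
L-arabinose: dilute stock: 0.411% ÷ 8.19% × 2040 mL = 102.37 mL
cobalt chloride hexahydrate: 35.1 µmol/L × 237.93 g/mol × 2.04 L ÷ 1000 = 17.04 mg
Tricine: 0.54% w/v = 5.4 g/L → 5.4 × 2.04 L = 11.02 g

raffinose 46.92 g; L-methionine 1.19 g; casamino acids 20.81 g; streptomycin 2.98 mL; L-arabinose 102.37 mL; cobalt chloride hexahydrate 17.04 mg; Tricine 11.02 g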